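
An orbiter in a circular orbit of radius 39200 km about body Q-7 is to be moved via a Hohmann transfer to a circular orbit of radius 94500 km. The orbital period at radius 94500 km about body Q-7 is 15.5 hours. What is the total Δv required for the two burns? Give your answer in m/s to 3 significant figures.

Δv = 5610 m/s

From Kepler's third law T² = 4π²r³/μ at r = 94500 km, T = 15.5 hours = 15.5 × 3600 s = 55800 s: μ = 4π²r³/T² = 1.07001×10^7 km³/s².
Transfer-ellipse semi-major axis a_t = (r₁ + r₂)/2 = (39200 + 94500)/2 = 66850 km.
At r₁ the circular-orbit speed is v₁ = √(μ/r₁) = 16.5215 km/s.
On the transfer ellipse at r₁, vis-viva gives v_p = √[μ(2/r₁ − 1/a_t)] = 19.6433 km/s.
First burn Δv₁ = |v_p − v₁| = 3.1218 km/s.
Circular speed at r₂: v₂ = √(μ/r₂) = 10.64088 km/s.
Transfer-orbit speed at r₂: v_a = √[μ(2/r₂ − 1/a_t)] = 8.148352 km/s.
Second burn Δv₂ = |v₂ − v_a| = 2.4925 km/s.
Δv = Δv₁ + Δv₂ = 3.1218 + 2.4925 = 5.614 km/s.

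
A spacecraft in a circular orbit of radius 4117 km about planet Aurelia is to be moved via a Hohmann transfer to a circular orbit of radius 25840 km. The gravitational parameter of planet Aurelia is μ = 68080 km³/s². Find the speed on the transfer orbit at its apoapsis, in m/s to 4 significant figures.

Semi-major axis of the transfer orbit: a_t = (4117 + 25840)/2 = 14978.5 km.
At apoapsis, r = 25840 km.
From the vis-viva equation, v = √[μ(2/r − 1/a_t)] = 0.8510 km/s.

v = 851.0 m/s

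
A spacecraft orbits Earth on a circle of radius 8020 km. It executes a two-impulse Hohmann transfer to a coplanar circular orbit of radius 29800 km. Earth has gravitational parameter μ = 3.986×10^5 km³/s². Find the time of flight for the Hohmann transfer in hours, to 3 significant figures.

t = 3.59 hours

The Hohmann ellipse has a_t = (r₁ + r₂)/2 = 18910 km.
By Kepler's third law the transfer-orbit period is T = 2π√(a_t³/μ), so t = T/2 = 12940 s.
Converting: 12940 s ÷ 3600 s/hour = 3.59 hours.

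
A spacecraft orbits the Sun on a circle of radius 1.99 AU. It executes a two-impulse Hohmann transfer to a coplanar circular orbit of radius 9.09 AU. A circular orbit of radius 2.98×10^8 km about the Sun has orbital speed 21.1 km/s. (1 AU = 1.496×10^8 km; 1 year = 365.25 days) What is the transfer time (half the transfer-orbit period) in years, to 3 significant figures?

From the circular-orbit relation v² = μ/r at r = 2.98×10^8 km: μ = v²r = (21.1)² × 2.98×10^8 = 1.32673×10^11 km³/s².
In km: r₁ = 1.99 × 1.496×10^8 = 2.97704×10^8 km; r₂ = 9.09 × 1.496×10^8 = 1.359864×10^9 km.
Transfer-ellipse semi-major axis a_t = (r₁ + r₂)/2 = (2.97704×10^8 + 1.359864×10^9)/2 = 8.28784×10^8 km.
Transfer time t = π√(a_t³/μ) = π√((8.28784×10^8)³ / 1.32673×10^11) = 2.058×10^8 s.
Converting: 2.058×10^8 s ÷ 3.15576×10^7 s/year (365.25 × 86400) = 6.52 years.

t = 6.52 years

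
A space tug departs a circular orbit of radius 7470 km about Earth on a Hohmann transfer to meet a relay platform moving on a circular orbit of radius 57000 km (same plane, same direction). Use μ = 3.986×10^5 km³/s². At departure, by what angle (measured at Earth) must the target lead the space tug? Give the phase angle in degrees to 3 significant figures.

Semi-major axis of the transfer orbit: a_t = (7470 + 57000)/2 = 32235 km.
Transfer time t = π√(a_t³/μ) = 28800 s.
The target's mean motion on its circular orbit is ω₂ = √(μ/r₂³) = 4.639×10^-5 rad/s.
Angle swept by the target during transfer: ω₂·t = 1.336 rad = 76.55°.
The space tug traverses 180° on the transfer ellipse, so the target must lead by 180° − 76.55° = 103°.

φ = 103°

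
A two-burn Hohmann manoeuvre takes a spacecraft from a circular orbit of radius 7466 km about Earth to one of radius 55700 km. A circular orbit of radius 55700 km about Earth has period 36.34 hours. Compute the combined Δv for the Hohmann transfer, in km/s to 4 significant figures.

Δv = 3.771 km/s

From Kepler's third law T² = 4π²r³/μ at r = 55700 km, T = 36.34 hours = 36.34 × 3600 s = 1.30824×10^5 s: μ = 4π²r³/T² = 3.98612×10^5 km³/s².
Semi-major axis of the transfer orbit: a_t = (7466 + 55700)/2 = 31583 km.
At r₁ the circular-orbit speed is v₁ = √(μ/r₁) = 7.307 km/s.
Transfer-orbit speed at r₁ (vis-viva): v_p = √[μ(2/r₁ − 1/a_t)] = 9.704 km/s.
First burn Δv₁ = |v_p − v₁| = 2.397 km/s.
Circular speed at r₂: v₂ = √(μ/r₂) = 2.675 km/s.
Transfer-orbit speed at r₂: v_a = √[μ(2/r₂ − 1/a_t)] = 1.301 km/s.
Second burn Δv₂ = |v₂ − v_a| = 1.374 km/s.
Total Δv = Δv₁ + Δv₂ = 3.771 km/s.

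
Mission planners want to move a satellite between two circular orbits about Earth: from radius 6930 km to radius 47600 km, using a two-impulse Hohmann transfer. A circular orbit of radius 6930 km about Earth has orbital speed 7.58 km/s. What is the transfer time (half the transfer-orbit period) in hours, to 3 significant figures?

From the circular-orbit relation v² = μ/r at r = 6930 km: μ = v²r = (7.58)² × 6930 = 3.98173×10^5 km³/s².
The Hohmann ellipse has a_t = (r₁ + r₂)/2 = 27265 km.
Half the transfer-orbit period gives t = π√(a_t³/μ) = 22414 s.
Converting: 22414 s ÷ 3600 s/hour = 6.23 hours.

t = 6.23 hours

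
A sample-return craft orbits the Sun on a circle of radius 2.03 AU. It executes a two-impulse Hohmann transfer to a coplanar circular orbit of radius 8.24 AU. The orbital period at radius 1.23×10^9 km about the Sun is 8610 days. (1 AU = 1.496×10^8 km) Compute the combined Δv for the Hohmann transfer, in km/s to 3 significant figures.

From Kepler's third law T² = 4π²r³/μ at r = 1.23×10^9 km, T = 8610 days = 8610 × 86400 s = 7.43904×10^8 s: μ = 4π²r³/T² = 1.32752×10^11 km³/s².
In km: r₁ = 2.03 × 1.496×10^8 = 3.03688×10^8 km; r₂ = 8.24 × 1.496×10^8 = 1.232704×10^9 km.
Transfer-ellipse semi-major axis a_t = (r₁ + r₂)/2 = (3.03688×10^8 + 1.232704×10^9)/2 = 7.68196×10^8 km.
At r₁ the circular-orbit speed is v₁ = √(μ/r₁) = 20.908 km/s.
On the transfer ellipse at r₁, v² = μ(2/r − 1/a) gives v_p = √[μ(2/r₁ − 1/a_t)] = 26.485 km/s.
First burn Δv₁ = |v_p − v₁| = 5.577 km/s.
At r₂, v₂ = √(μ/r₂) = 10.3775 km/s.
Transfer-orbit speed at r₂: v_a = √[μ(2/r₂ − 1/a_t)] = 6.52483 km/s.
Second burn Δv₂ = |v₂ − v_a| = 3.853 km/s.
Δv = Δv₁ + Δv₂ = 5.577 + 3.853 = 9.430 km/s.

Δv = 9.43 km/s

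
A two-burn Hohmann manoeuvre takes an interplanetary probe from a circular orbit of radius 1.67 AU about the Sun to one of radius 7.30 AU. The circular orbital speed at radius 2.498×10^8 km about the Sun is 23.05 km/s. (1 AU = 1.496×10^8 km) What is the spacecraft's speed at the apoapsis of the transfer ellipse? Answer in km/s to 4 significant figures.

v = 6.727 km/s

From the circular-orbit relation v² = μ/r at r = 2.498×10^8 km: μ = v²r = (23.05)² × 2.498×10^8 = 1.32719×10^11 km³/s².
In km: r₁ = 1.67 × 1.496×10^8 = 2.49832×10^8 km; r₂ = 7.30 × 1.496×10^8 = 1.09208×10^9 km.
The Hohmann ellipse has a_t = (r₁ + r₂)/2 = 6.70956×10^8 km.
The apoapsis of the transfer ellipse is at r = 1.09208×10^9 km.
From the vis-viva equation, v = √[μ(2/r − 1/a_t)] = 6.727 km/s.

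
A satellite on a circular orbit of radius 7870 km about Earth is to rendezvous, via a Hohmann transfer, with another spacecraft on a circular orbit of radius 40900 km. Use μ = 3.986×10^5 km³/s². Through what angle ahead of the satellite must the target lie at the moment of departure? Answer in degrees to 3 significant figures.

φ = 97.1°

Transfer-ellipse semi-major axis a_t = (r₁ + r₂)/2 = (7870 + 40900)/2 = 24385 km.
The half-period of the transfer ellipse is t = π√(a_t³/μ) = 18948 s.
The target's mean motion on its circular orbit is ω₂ = √(μ/r₂³) = 7.6328×10^-5 rad/s.
Angle swept by the target during transfer: ω₂·t = 1.4463 rad = 82.87°.
The satellite traverses 180° on the transfer ellipse, so the target must lead by 180° − 82.87° = 97.1°.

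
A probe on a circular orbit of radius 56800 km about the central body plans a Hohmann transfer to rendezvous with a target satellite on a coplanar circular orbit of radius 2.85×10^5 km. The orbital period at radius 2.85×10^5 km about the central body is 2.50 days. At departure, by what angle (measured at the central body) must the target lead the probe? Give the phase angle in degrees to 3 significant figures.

φ = 96.4°

From Kepler's third law T² = 4π²r³/μ at r = 2.85×10^5 km, T = 2.50 days = 2.50 × 86400 s = 2.160×10^5 s: μ = 4π²r³/T² = 1.95879×10^7 km³/s².
Transfer-ellipse semi-major axis a_t = (r₁ + r₂)/2 = (56800 + 2.850×10^5)/2 = 1.709×10^5 km.
Transfer time t = π√(a_t³/μ) = 50150 s.
The target's mean motion on its circular orbit is ω₂ = √(μ/r₂³) = 2.9089×10^-5 rad/s.
Angle swept by the target during transfer: ω₂·t = 1.4588 rad = 83.58°.
The probe traverses 180° on the transfer ellipse, so the target must lead by 180° − 83.58° = 96.4°.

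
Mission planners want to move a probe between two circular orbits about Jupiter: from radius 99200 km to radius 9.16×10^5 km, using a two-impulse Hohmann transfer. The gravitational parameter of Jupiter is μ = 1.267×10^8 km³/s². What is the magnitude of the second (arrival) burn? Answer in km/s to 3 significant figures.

Δv₂ = 6.56 km/s

The Hohmann ellipse has a_t = (r₁ + r₂)/2 = 5.076×10^5 km.
On the circular orbit at r = 9.160×10^5 km, v_c = √(μ/r) = 11.761 km/s.
Transfer-orbit speed at the same r (vis-viva, a = a_t): v_t = √[μ(2/r − 1/a_t)] = 5.1992 km/s.
Δv₂ = |v_t − v_c| = |5.1992 − 11.761| = 6.562 km/s.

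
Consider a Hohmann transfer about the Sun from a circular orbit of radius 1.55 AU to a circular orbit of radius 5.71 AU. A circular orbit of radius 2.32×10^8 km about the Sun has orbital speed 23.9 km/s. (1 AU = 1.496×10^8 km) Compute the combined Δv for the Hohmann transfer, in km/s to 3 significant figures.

Δv = 10.4 km/s

From the circular-orbit relation v² = μ/r at r = 2.32×10^8 km: μ = v²r = (23.9)² × 2.32×10^8 = 1.32521×10^11 km³/s².
In km: r₁ = 1.55 × 1.496×10^8 = 2.3188×10^8 km; r₂ = 5.71 × 1.496×10^8 = 8.54216×10^8 km.
Transfer-ellipse semi-major axis a_t = (r₁ + r₂)/2 = (2.3188×10^8 + 8.54216×10^8)/2 = 5.43048×10^8 km.
At r₁ the circular-orbit speed is v₁ = √(μ/r₁) = 23.906 km/s.
On the transfer ellipse at r₁, vis-viva gives v_p = √[μ(2/r₁ − 1/a_t)] = 29.983 km/s.
First burn Δv₁ = |v_p − v₁| = 6.077 km/s.
Circular speed at r₂: v₂ = √(μ/r₂) = 12.455 km/s.
Transfer-orbit speed at r₂: v_a = √[μ(2/r₂ − 1/a_t)] = 8.1390 km/s.
Second burn Δv₂ = |v₂ − v_a| = 4.316 km/s.
Total Δv = Δv₁ + Δv₂ = 10.39 km/s.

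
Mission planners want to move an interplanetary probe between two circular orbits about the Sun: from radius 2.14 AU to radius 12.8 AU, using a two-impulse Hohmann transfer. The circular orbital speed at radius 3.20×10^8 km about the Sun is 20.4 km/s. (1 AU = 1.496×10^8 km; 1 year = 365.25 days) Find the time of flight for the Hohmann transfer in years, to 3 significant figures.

t = 10.2 years

From the circular-orbit relation v² = μ/r at r = 3.20×10^8 km: μ = v²r = (20.4)² × 3.20×10^8 = 1.33171×10^11 km³/s².
In km: r₁ = 2.14 × 1.496×10^8 = 3.20144×10^8 km; r₂ = 12.8 × 1.496×10^8 = 1.91488×10^9 km.
The Hohmann ellipse has a_t = (r₁ + r₂)/2 = 1.117512×10^9 km.
By Kepler's third law the transfer-orbit period is T = 2π√(a_t³/μ), so t = T/2 = 3.216×10^8 s.
Converting: 3.216×10^8 s ÷ 3.15576×10^7 s/year (365.25 × 86400) = 10.2 years.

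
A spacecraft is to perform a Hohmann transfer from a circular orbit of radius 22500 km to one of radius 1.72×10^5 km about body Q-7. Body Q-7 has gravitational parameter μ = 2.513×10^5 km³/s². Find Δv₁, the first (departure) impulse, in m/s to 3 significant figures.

Δv₁ = 1100 m/s

The Hohmann ellipse has a_t = (r₁ + r₂)/2 = 97250 km.
On the circular orbit at r = 22500 km, v_c = √(μ/r) = 3.342 km/s.
Vis-viva on the transfer ellipse at r = 22500 km gives v_t = √[μ(2/r − 1/a_t)] = 4.445 km/s.
Δv₁ = |v_t − v_c| = |4.445 − 3.342| = 1.103 km/s.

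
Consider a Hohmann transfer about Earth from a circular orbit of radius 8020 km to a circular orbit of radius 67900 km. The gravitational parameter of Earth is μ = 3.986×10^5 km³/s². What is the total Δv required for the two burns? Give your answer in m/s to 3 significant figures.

The Hohmann ellipse has a_t = (r₁ + r₂)/2 = 37960 km.
At r₁ the circular-orbit speed is v₁ = √(μ/r₁) = 7.050 km/s.
On the transfer ellipse at r₁, vis-viva equation gives v_p = √[μ(2/r₁ − 1/a_t)] = 9.429 km/s.
First burn Δv₁ = |v_p − v₁| = 2.379 km/s.
At r₂, v₂ = √(μ/r₂) = 2.423 km/s.
Transfer-orbit speed at r₂: v_a = √[μ(2/r₂ − 1/a_t)] = 1.114 km/s.
Second burn Δv₂ = |v₂ − v_a| = 1.309 km/s.
Δv = Δv₁ + Δv₂ = 2.379 + 1.309 = 3.688 km/s.

Δv = 3690 m/s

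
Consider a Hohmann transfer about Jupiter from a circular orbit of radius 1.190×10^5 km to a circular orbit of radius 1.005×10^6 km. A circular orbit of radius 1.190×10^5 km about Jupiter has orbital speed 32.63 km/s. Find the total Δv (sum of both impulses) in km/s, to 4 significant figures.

Δv = 17.07 km/s

From the circular-orbit relation v² = μ/r at r = 1.190×10^5 km: μ = v²r = (32.63)² × 1.190×10^5 = 1.26701×10^8 km³/s².
Transfer-ellipse semi-major axis a_t = (r₁ + r₂)/2 = (1.190×10^5 + 1.005×10^6)/2 = 5.620×10^5 km.
Circular speed at r₁: v₁ = √(μ/r₁) = √(1.26701×10^8/1.190×10^5) = 32.630 km/s.
Transfer-orbit speed at r₁ (vis-viva equation): v_p = √[μ(2/r₁ − 1/a_t)] = 43.635 km/s.
First burn Δv₁ = |v_p − v₁| = 11.005 km/s.
At r₂, v₂ = √(μ/r₂) = 11.2281 km/s.
Transfer-orbit speed at r₂: v_a = √[μ(2/r₂ − 1/a_t)] = 5.16670 km/s.
Second burn Δv₂ = |v₂ − v_a| = 6.0614 km/s.
Δv = Δv₁ + Δv₂ = 11.005 + 6.0614 = 17.07 km/s.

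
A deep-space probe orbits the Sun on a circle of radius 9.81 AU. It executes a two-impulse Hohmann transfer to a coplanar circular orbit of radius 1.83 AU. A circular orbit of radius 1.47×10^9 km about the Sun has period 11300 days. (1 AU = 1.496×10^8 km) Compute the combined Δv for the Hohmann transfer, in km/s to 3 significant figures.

From Kepler's third law T² = 4π²r³/μ at r = 1.47×10^9 km, T = 11300 days = 11300 × 86400 s = 9.7632×10^8 s: μ = 4π²r³/T² = 1.31561×10^11 km³/s².
In km: r₁ = 9.81 × 1.496×10^8 = 1.467576×10^9 km; r₂ = 1.83 × 1.496×10^8 = 2.73768×10^8 km.
The Hohmann ellipse has a_t = (r₁ + r₂)/2 = 8.70672×10^8 km.
Circular speed at r₁: v₁ = √(μ/r₁) = √(1.31561×10^11/1.467576×10^9) = 9.468 km/s.
Transfer-orbit speed at r₁ (vis-viva): v_a = √[μ(2/r₁ − 1/a_t)] = 5.309 km/s.
First burn Δv₁ = |v_a − v₁| = 4.159 km/s.
At r₂, v₂ = √(μ/r₂) = 21.922 km/s.
Transfer-orbit speed at r₂: v_p = √[μ(2/r₂ − 1/a_t)] = 28.461 km/s.
Second burn Δv₂ = |v₂ − v_p| = 6.539 km/s.
Total Δv = Δv₁ + Δv₂ = 10.70 km/s.

Δv = 10.7 km/s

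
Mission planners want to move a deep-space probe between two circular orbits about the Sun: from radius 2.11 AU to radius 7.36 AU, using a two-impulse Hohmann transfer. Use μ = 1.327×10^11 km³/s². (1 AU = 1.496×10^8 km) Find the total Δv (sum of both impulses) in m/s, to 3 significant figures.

Δv = 8710 m/s

In km: r₁ = 2.11 × 1.496×10^8 = 3.15656×10^8 km; r₂ = 7.36 × 1.496×10^8 = 1.101056×10^9 km.
The Hohmann ellipse has a_t = (r₁ + r₂)/2 = 7.08356×10^8 km.
Circular speed at r₁: v₁ = √(μ/r₁) = √(1.327×10^11/3.15656×10^8) = 20.504 km/s.
On the transfer ellipse at r₁, vis-viva gives v_p = √[μ(2/r₁ − 1/a_t)] = 25.563 km/s.
First burn Δv₁ = |v_p − v₁| = 5.059 km/s.
Circular speed at r₂: v₂ = √(μ/r₂) = 10.978 km/s.
Transfer-orbit speed at r₂: v_a = √[μ(2/r₂ − 1/a_t)] = 7.3284 km/s.
Second burn Δv₂ = |v₂ − v_a| = 3.650 km/s.
Δv = Δv₁ + Δv₂ = 5.059 + 3.650 = 8.709 km/s.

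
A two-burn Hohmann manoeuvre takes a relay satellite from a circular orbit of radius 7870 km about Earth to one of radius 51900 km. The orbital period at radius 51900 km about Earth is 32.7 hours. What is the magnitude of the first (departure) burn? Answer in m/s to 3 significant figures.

Δv₁ = 2260 m/s

From Kepler's third law T² = 4π²r³/μ at r = 51900 km, T = 32.7 hours = 32.7 × 3600 s = 1.1772×10^5 s: μ = 4π²r³/T² = 3.98255×10^5 km³/s².
The Hohmann ellipse has a_t = (r₁ + r₂)/2 = 29885 km.
On the circular orbit at r = 7870 km, v_c = √(μ/r) = 7.114 km/s.
Vis-viva on the transfer ellipse at r = 7870 km gives v_t = √[μ(2/r − 1/a_t)] = 9.375 km/s.
Δv₁ = |v_t − v_c| = |9.375 − 7.114| = 2.261 km/s.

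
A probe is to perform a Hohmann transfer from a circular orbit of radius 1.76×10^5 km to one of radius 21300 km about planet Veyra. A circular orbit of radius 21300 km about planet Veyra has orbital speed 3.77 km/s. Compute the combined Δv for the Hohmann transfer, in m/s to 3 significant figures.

Δv = 1970 m/s

From the circular-orbit relation v² = μ/r at r = 21300 km: μ = v²r = (3.77)² × 21300 = 3.02735×10^5 km³/s².
The Hohmann ellipse has a_t = (r₁ + r₂)/2 = 98650 km.
At r₁ the circular-orbit speed is v₁ = √(μ/r₁) = 1.3115 km/s.
On the transfer ellipse at r₁, vis-viva gives v_a = √[μ(2/r₁ − 1/a_t)] = 0.60942 km/s.
First burn Δv₁ = |v_a − v₁| = 0.7021 km/s.
At r₂, v₂ = √(μ/r₂) = 3.770 km/s.
Transfer-orbit speed at r₂: v_p = √[μ(2/r₂ − 1/a_t)] = 5.036 km/s.
Second burn Δv₂ = |v₂ − v_p| = 1.266 km/s.
Δv = Δv₁ + Δv₂ = 0.7021 + 1.266 = 1.968 km/s.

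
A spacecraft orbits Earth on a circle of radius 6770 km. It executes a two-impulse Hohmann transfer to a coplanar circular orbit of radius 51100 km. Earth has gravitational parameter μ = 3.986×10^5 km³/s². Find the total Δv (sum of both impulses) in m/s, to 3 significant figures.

Δv = 3970 m/s

The Hohmann ellipse has a_t = (r₁ + r₂)/2 = 28935 km.
At r₁ the circular-orbit speed is v₁ = √(μ/r₁) = 7.6732 km/s.
Transfer-orbit speed at r₁ (vis-viva): v_p = √[μ(2/r₁ − 1/a_t)] = 10.197 km/s.
First burn Δv₁ = |v_p − v₁| = 2.524 km/s.
At r₂, v₂ = √(μ/r₂) = 2.793 km/s.
Transfer-orbit speed at r₂: v_a = √[μ(2/r₂ − 1/a_t)] = 1.351 km/s.
Second burn Δv₂ = |v₂ − v_a| = 1.442 km/s.
Total Δv = Δv₁ + Δv₂ = 3.966 km/s.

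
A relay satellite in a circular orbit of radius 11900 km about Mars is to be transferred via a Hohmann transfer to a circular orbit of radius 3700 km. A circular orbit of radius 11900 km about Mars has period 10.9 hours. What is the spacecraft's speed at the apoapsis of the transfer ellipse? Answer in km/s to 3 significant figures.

From Kepler's third law T² = 4π²r³/μ at r = 11900 km, T = 10.9 hours = 10.9 × 3600 s = 39240 s: μ = 4π²r³/T² = 43205.9 km³/s².
Semi-major axis of the transfer orbit: a_t = (11900 + 3700)/2 = 7800 km.
At apoapsis, r = 11900 km.
From the vis-viva equation, v = √[μ(2/r − 1/a_t)] = 1.312 km/s.

v = 1.31 km/s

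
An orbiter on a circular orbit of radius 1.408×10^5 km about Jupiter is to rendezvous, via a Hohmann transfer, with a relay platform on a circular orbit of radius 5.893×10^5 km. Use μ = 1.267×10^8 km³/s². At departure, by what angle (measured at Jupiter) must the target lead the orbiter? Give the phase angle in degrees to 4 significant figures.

Semi-major axis of the transfer orbit: a_t = (1.408×10^5 + 5.893×10^5)/2 = 3.6505×10^5 km.
Transfer time t = π√(a_t³/μ) = 61559 s.
The target's mean motion on its circular orbit is ω₂ = √(μ/r₂³) = 2.4882×10^-5 rad/s.
Angle swept by the target during transfer: ω₂·t = 1.5317 rad = 87.76°.
Arrival is 180° from departure on the ellipse, so φ = 180° − 87.76° = 92.24°.

φ = 92.24°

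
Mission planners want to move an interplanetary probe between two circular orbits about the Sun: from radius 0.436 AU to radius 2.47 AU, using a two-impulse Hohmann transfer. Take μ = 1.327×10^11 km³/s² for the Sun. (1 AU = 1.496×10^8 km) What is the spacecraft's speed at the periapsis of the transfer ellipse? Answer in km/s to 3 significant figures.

v = 58.8 km/s

In km: r₁ = 0.436 × 1.496×10^8 = 6.52256×10^7 km; r₂ = 2.47 × 1.496×10^8 = 3.69512×10^8 km.
Transfer-ellipse semi-major axis a_t = (r₁ + r₂)/2 = (6.52256×10^7 + 3.69512×10^8)/2 = 2.173688×10^8 km.
At periapsis, r = 6.52256×10^7 km.
From the vis-viva equation, v = √[μ(2/r − 1/a_t)] = 58.81 km/s.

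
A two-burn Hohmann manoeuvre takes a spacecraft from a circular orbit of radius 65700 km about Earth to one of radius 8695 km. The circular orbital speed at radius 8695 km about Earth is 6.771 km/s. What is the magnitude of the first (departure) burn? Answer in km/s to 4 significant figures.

From the circular-orbit relation v² = μ/r at r = 8695 km: μ = v²r = (6.771)² × 8695 = 3.98635×10^5 km³/s².
The Hohmann ellipse has a_t = (r₁ + r₂)/2 = 37197.5 km.
On the circular orbit at r = 65700 km, v_c = √(μ/r) = 2.463 km/s.
Transfer-orbit speed at the same r (vis-viva, a = a_t): v_t = √[μ(2/r − 1/a_t)] = 1.191 km/s.
Δv₁ = |v_t − v_c| = |1.191 − 2.463| = 1.272 km/s.

Δv₁ = 1.272 km/s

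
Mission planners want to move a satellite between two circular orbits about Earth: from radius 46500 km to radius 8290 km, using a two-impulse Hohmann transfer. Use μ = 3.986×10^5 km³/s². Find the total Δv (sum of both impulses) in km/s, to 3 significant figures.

Δv = 3.42 km/s

The Hohmann ellipse has a_t = (r₁ + r₂)/2 = 27395 km.
At r₁ the circular-orbit speed is v₁ = √(μ/r₁) = 2.928 km/s.
Transfer-orbit speed at r₁ (vis-viva): v_a = √[μ(2/r₁ − 1/a_t)] = 1.611 km/s.
First burn Δv₁ = |v_a − v₁| = 1.317 km/s.
At r₂, v₂ = √(μ/r₂) = 6.934 km/s.
Transfer-orbit speed at r₂: v_p = √[μ(2/r₂ − 1/a_t)] = 9.034 km/s.
Second burn Δv₂ = |v₂ − v_p| = 2.100 km/s.
Δv = Δv₁ + Δv₂ = 1.317 + 2.100 = 3.417 km/s.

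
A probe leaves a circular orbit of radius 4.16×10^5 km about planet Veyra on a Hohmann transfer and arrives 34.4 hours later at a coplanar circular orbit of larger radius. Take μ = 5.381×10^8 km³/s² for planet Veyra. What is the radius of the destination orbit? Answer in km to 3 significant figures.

r₂ = 1.47×10^6 km

Transfer time t = 34.4 hours = 1.2384×10^5 s, and t = π√(a_t³/μ).
So a_t = (μ t²/π²)^(1/3) = (5.381×10^8 × (1.2384×10^5)² / π²)^(1/3) = 9.4210×10^5 km.
Since a_t = (r₁ + r₂)/2, r₂ = 2a_t − r₁ = 2×9.4210×10^5 − 4.160×10^5 = 1.4682×10^6 km.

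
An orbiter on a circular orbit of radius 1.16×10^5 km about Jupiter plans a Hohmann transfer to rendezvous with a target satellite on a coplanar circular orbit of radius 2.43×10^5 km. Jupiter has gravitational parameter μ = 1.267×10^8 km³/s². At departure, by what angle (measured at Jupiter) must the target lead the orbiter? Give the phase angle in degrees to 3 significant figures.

The Hohmann ellipse has a_t = (r₁ + r₂)/2 = 1.795×10^5 km.
The half-period of the transfer ellipse is t = π√(a_t³/μ) = 21230 s.
The target's mean motion on its circular orbit is ω₂ = √(μ/r₂³) = 9.397×10^-5 rad/s.
Angle swept by the target during transfer: ω₂·t = 1.995 rad = 114.3°.
The orbiter traverses 180° on the transfer ellipse, so the target must lead by 180° − 114.3° = 65.7°.

φ = 65.7°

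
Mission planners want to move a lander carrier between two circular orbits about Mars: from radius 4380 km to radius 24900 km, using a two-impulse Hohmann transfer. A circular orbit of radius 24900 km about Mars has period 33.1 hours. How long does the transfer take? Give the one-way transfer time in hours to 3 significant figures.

From Kepler's third law T² = 4π²r³/μ at r = 24900 km, T = 33.1 hours = 33.1 × 3600 s = 1.1916×10^5 s: μ = 4π²r³/T² = 42923.7 km³/s².
The Hohmann ellipse has a_t = (r₁ + r₂)/2 = 14640 km.
Half the transfer-orbit period gives t = π√(a_t³/μ) = 26860 s.
Converting: 26860 s ÷ 3600 s/hour = 7.46 hours.

t = 7.46 hours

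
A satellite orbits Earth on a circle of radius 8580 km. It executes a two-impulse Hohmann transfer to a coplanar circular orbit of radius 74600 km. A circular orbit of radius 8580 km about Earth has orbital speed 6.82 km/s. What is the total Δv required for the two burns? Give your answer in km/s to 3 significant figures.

From the circular-orbit relation v² = μ/r at r = 8580 km: μ = v²r = (6.82)² × 8580 = 3.99076×10^5 km³/s².
The Hohmann ellipse has a_t = (r₁ + r₂)/2 = 41590 km.
At r₁ the circular-orbit speed is v₁ = √(μ/r₁) = 6.820 km/s.
Transfer-orbit speed at r₁ (v² = μ(2/r − 1/a)): v_p = √[μ(2/r₁ − 1/a_t)] = 9.134 km/s.
First burn Δv₁ = |v_p − v₁| = 2.314 km/s.
At r₂, v₂ = √(μ/r₂) = 2.313 km/s.
Transfer-orbit speed at r₂: v_a = √[μ(2/r₂ − 1/a_t)] = 1.051 km/s.
Second burn Δv₂ = |v₂ − v_a| = 1.262 km/s.
Δv = Δv₁ + Δv₂ = 2.314 + 1.262 = 3.576 km/s.

Δv = 3.58 km/s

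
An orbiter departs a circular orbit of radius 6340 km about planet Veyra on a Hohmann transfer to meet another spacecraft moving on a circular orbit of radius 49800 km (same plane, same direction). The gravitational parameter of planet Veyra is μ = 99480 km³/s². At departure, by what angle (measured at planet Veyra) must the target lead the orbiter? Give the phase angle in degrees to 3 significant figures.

Semi-major axis of the transfer orbit: a_t = (6340 + 49800)/2 = 28070 km.
Transfer time t = π√(a_t³/μ) = 46843.1 s.
Target angular speed ω₂ = √(μ/r₂³) = 2.83808×10^-5 rad/s.
Angle swept by the target during transfer: ω₂·t = 1.3294 rad = 76.17°.
Arrival is 180° from departure on the ellipse, so φ = 180° − 76.17° = 104°.

φ = 104°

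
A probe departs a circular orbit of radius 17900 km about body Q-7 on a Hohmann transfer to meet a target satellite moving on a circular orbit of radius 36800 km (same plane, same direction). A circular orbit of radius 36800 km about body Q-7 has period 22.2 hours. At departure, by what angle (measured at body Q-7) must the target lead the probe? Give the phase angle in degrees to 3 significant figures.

φ = 64.7°

From Kepler's third law T² = 4π²r³/μ at r = 36800 km, T = 22.2 hours = 22.2 × 3600 s = 79920 s: μ = 4π²r³/T² = 3.08029×10^5 km³/s².
The Hohmann ellipse has a_t = (r₁ + r₂)/2 = 27350 km.
Transfer time t = π√(a_t³/μ) = 25600 s.
Target angular speed ω₂ = √(μ/r₂³) = 7.862×10^-5 rad/s.
Angle swept by the target during transfer: ω₂·t = 2.013 rad = 115.3°.
The probe traverses 180° on the transfer ellipse, so the target must lead by 180° − 115.3° = 64.7°.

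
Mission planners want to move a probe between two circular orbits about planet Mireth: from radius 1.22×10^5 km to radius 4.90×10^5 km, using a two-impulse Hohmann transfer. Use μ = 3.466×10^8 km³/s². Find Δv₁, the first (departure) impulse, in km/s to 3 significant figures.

Semi-major axis of the transfer orbit: a_t = (1.220×10^5 + 4.900×10^5)/2 = 3.060×10^5 km.
Circular speed at r = 1.220×10^5 km: v_c = √(μ/r) = 53.30 km/s.
Vis-viva on the transfer ellipse at r = 1.220×10^5 km gives v_t = √[μ(2/r − 1/a_t)] = 67.45 km/s.
Δv₁ = |v_t − v_c| = |67.45 − 53.30| = 14.15 km/s.

Δv₁ = 14.1 km/s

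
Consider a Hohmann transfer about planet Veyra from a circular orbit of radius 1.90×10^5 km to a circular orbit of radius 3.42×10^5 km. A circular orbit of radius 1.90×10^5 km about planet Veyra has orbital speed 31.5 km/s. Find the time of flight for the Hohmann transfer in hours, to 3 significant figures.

t = 8.72 hours

From the circular-orbit relation v² = μ/r at r = 1.90×10^5 km: μ = v²r = (31.5)² × 1.90×10^5 = 1.88528×10^8 km³/s².
Transfer-ellipse semi-major axis a_t = (r₁ + r₂)/2 = (1.900×10^5 + 3.420×10^5)/2 = 2.660×10^5 km.
By Kepler's third law the transfer-orbit period is T = 2π√(a_t³/μ), so t = T/2 = 31390 s.
Converting: 31390 s ÷ 3600 s/hour = 8.72 hours.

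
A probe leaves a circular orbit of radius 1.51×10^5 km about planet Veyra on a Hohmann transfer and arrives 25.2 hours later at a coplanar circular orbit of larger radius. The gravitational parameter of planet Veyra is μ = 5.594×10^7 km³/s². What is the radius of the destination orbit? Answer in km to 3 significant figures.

r₂ = 5.69×10^5 km

Transfer time t = 25.2 hours = 90720 s, and t = π√(a_t³/μ).
So a_t = (μ t²/π²)^(1/3) = (5.594×10^7 × (90720)² / π²)^(1/3) = 3.5998×10^5 km.
Since a_t = (r₁ + r₂)/2, r₂ = 2a_t − r₁ = 2×3.5998×10^5 − 1.510×10^5 = 5.6896×10^5 km.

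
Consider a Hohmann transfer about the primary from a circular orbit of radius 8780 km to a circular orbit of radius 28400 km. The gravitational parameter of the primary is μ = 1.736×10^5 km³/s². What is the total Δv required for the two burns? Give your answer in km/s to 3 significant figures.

Δv = 1.82 km/s

The Hohmann ellipse has a_t = (r₁ + r₂)/2 = 18590 km.
Circular speed at r₁: v₁ = √(μ/r₁) = √(1.736×10^5/8780) = 4.4466 km/s.
On the transfer ellipse at r₁, vis-viva equation gives v_p = √[μ(2/r₁ − 1/a_t)] = 5.4960 km/s.
First burn Δv₁ = |v_p − v₁| = 1.0494 km/s.
At r₂, v₂ = √(μ/r₂) = 2.472383 km/s.
Transfer-orbit speed at r₂: v_a = √[μ(2/r₂ − 1/a_t)] = 1.699117 km/s.
Second burn Δv₂ = |v₂ − v_a| = 0.77327 km/s.
Total Δv = Δv₁ + Δv₂ = 1.823 km/s.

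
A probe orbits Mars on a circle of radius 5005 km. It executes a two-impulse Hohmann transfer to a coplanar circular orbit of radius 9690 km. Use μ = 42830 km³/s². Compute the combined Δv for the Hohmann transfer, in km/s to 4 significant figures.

The Hohmann ellipse has a_t = (r₁ + r₂)/2 = 7347.5 km.
Circular speed at r₁: v₁ = √(μ/r₁) = √(42830/5005) = 2.9253 km/s.
Transfer-orbit speed at r₁ (vis-viva equation): v_p = √[μ(2/r₁ − 1/a_t)] = 3.3594 km/s.
First burn Δv₁ = |v_p − v₁| = 0.4341 km/s.
Circular speed at r₂: v₂ = √(μ/r₂) = 2.1024 km/s.
Transfer-orbit speed at r₂: v_a = √[μ(2/r₂ − 1/a_t)] = 1.7352 km/s.
Second burn Δv₂ = |v₂ − v_a| = 0.3672 km/s.
Δv = Δv₁ + Δv₂ = 0.4341 + 0.3672 = 0.8013 km/s.

Δv = 0.8013 km/s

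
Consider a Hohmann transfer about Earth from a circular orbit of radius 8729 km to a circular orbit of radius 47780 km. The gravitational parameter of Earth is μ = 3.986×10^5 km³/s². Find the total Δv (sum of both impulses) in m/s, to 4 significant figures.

Δv = 3313 m/s

Semi-major axis of the transfer orbit: a_t = (8729 + 47780)/2 = 28254.5 km.
At r₁ the circular-orbit speed is v₁ = √(μ/r₁) = 6.758 km/s.
Transfer-orbit speed at r₁ (v² = μ(2/r − 1/a)): v_p = √[μ(2/r₁ − 1/a_t)] = 8.788 km/s.
First burn Δv₁ = |v_p − v₁| = 2.030 km/s.
Circular speed at r₂: v₂ = √(μ/r₂) = 2.888 km/s.
Transfer-orbit speed at r₂: v_a = √[μ(2/r₂ − 1/a_t)] = 1.605 km/s.
Second burn Δv₂ = |v₂ − v_a| = 1.283 km/s.
Total Δv = Δv₁ + Δv₂ = 3.313 km/s.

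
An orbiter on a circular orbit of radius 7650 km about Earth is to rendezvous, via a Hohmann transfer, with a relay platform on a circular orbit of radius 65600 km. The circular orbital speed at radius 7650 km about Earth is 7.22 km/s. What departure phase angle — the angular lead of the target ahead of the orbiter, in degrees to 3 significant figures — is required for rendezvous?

From the circular-orbit relation v² = μ/r at r = 7650 km: μ = v²r = (7.22)² × 7650 = 3.98782×10^5 km³/s².
The Hohmann ellipse has a_t = (r₁ + r₂)/2 = 36625 km.
Transfer time t = π√(a_t³/μ) = 34870 s.
Target angular speed ω₂ = √(μ/r₂³) = 3.7585×10^-5 rad/s.
Angle swept by the target during transfer: ω₂·t = 1.3106 rad = 75.09°.
Arrival is 180° from departure on the ellipse, so φ = 180° − 75.09° = 105°.

φ = 105°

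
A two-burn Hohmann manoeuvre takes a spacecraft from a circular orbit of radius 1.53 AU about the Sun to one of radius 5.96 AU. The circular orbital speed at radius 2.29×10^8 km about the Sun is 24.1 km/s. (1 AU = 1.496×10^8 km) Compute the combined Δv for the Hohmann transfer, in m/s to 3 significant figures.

From the circular-orbit relation v² = μ/r at r = 2.29×10^8 km: μ = v²r = (24.1)² × 2.29×10^8 = 1.33005×10^11 km³/s².
In km: r₁ = 1.53 × 1.496×10^8 = 2.28888×10^8 km; r₂ = 5.96 × 1.496×10^8 = 8.91616×10^8 km.
Semi-major axis of the transfer orbit: a_t = (2.28888×10^8 + 8.91616×10^8)/2 = 5.60252×10^8 km.
At r₁ the circular-orbit speed is v₁ = √(μ/r₁) = 24.106 km/s.
Transfer-orbit speed at r₁ (v² = μ(2/r − 1/a)): v_p = √[μ(2/r₁ − 1/a_t)] = 30.410 km/s.
First burn Δv₁ = |v_p − v₁| = 6.304 km/s.
At r₂, v₂ = √(μ/r₂) = 12.214 km/s.
Transfer-orbit speed at r₂: v_a = √[μ(2/r₂ − 1/a_t)] = 7.8067 km/s.
Second burn Δv₂ = |v₂ − v_a| = 4.407 km/s.
Total Δv = Δv₁ + Δv₂ = 10.71 km/s.

Δv = 10700 m/s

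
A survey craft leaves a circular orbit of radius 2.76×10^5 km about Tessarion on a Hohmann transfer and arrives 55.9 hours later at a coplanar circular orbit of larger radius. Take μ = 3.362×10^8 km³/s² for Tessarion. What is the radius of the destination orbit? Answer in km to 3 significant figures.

Transfer time t = 55.9 hours = 2.0124×10^5 s, and t = π√(a_t³/μ).
So a_t = (μ t²/π²)^(1/3) = (3.362×10^8 × (2.0124×10^5)² / π²)^(1/3) = 1.1132×10^6 km.
Since a_t = (r₁ + r₂)/2, r₂ = 2a_t − r₁ = 2×1.1132×10^6 − 2.760×10^5 = 1.9504×10^6 km.

r₂ = 1.95×10^6 km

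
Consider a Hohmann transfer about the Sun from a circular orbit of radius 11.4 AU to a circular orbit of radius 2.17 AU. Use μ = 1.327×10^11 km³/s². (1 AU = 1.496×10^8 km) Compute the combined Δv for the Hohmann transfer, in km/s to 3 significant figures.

Δv = 9.82 km/s

In km: r₁ = 11.4 × 1.496×10^8 = 1.70544×10^9 km; r₂ = 2.17 × 1.496×10^8 = 3.24632×10^8 km.
The Hohmann ellipse has a_t = (r₁ + r₂)/2 = 1.015036×10^9 km.
Circular speed at r₁: v₁ = √(μ/r₁) = √(1.327×10^11/1.70544×10^9) = 8.821 km/s.
Transfer-orbit speed at r₁ (v² = μ(2/r − 1/a)): v_a = √[μ(2/r₁ − 1/a_t)] = 4.989 km/s.
First burn Δv₁ = |v_a − v₁| = 3.832 km/s.
Circular speed at r₂: v₂ = √(μ/r₂) = 20.218 km/s.
Transfer-orbit speed at r₂: v_p = √[μ(2/r₂ − 1/a_t)] = 26.207 km/s.
Second burn Δv₂ = |v₂ − v_p| = 5.989 km/s.
Δv = Δv₁ + Δv₂ = 3.832 + 5.989 = 9.821 km/s.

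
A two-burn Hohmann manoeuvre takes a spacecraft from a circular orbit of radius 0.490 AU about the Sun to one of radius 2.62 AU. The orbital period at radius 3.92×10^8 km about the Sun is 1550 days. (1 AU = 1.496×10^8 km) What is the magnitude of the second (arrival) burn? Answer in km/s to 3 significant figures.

Δv₂ = 8.07 km/s

From Kepler's third law T² = 4π²r³/μ at r = 3.92×10^8 km, T = 1550 days = 1550 × 86400 s = 1.3392×10^8 s: μ = 4π²r³/T² = 1.32595×10^11 km³/s².
In km: r₁ = 0.490 × 1.496×10^8 = 7.3304×10^7 km; r₂ = 2.62 × 1.496×10^8 = 3.91952×10^8 km.
Semi-major axis of the transfer orbit: a_t = (7.3304×10^7 + 3.91952×10^8)/2 = 2.32628×10^8 km.
Circular speed at r = 3.91952×10^8 km: v_c = √(μ/r) = 18.393 km/s.
Transfer-orbit speed at the same r (vis-viva, a = a_t): v_t = √[μ(2/r − 1/a_t)] = 10.325 km/s.
Δv₂ = |v_t − v_c| = |10.325 − 18.393| = 8.068 km/s.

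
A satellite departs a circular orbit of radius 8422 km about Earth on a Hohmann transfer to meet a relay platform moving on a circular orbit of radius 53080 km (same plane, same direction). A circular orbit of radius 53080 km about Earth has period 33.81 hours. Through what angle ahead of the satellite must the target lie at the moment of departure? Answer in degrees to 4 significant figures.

φ = 100.6°

From Kepler's third law T² = 4π²r³/μ at r = 53080 km, T = 33.81 hours = 33.81 × 3600 s = 1.21716×10^5 s: μ = 4π²r³/T² = 3.98526×10^5 km³/s².
Semi-major axis of the transfer orbit: a_t = (8422 + 53080)/2 = 30751 km.
Transfer time t = π√(a_t³/μ) = 26836 s.
The target's mean motion on its circular orbit is ω₂ = √(μ/r₂³) = 5.1622×10^-5 rad/s.
Angle swept by the target during transfer: ω₂·t = 1.3853 rad = 79.37°.
Arrival is 180° from departure on the ellipse, so φ = 180° − 79.37° = 100.6°.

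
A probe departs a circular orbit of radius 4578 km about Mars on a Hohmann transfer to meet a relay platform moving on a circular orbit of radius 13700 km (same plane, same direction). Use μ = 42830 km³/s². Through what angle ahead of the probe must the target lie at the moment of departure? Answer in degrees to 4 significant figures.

φ = 81.93°

The Hohmann ellipse has a_t = (r₁ + r₂)/2 = 9139 km.
Transfer time t = π√(a_t³/μ) = 13262.5 s.
The target's mean motion on its circular orbit is ω₂ = √(μ/r₂³) = 1.29060×10^-4 rad/s.
Angle swept by the target during transfer: ω₂·t = 1.7117 rad = 98.07°.
The probe traverses 180° on the transfer ellipse, so the target must lead by 180° − 98.07° = 81.93°.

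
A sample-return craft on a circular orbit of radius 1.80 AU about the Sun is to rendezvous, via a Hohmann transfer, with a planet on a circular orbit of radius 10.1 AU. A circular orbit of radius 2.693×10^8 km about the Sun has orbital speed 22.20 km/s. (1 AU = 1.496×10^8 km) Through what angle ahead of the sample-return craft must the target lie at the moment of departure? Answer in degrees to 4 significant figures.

From the circular-orbit relation v² = μ/r at r = 2.693×10^8 km: μ = v²r = (22.20)² × 2.693×10^8 = 1.32722×10^11 km³/s².
In km: r₁ = 1.80 × 1.496×10^8 = 2.6928×10^8 km; r₂ = 10.1 × 1.496×10^8 = 1.51096×10^9 km.
Transfer-ellipse semi-major axis a_t = (r₁ + r₂)/2 = (2.6928×10^8 + 1.51096×10^9)/2 = 8.9012×10^8 km.
The half-period of the transfer ellipse is t = π√(a_t³/μ) = 2.290×10^8 s.
Target angular speed ω₂ = √(μ/r₂³) = 6.203×10^-9 rad/s.
Angle swept by the target during transfer: ω₂·t = 1.4205 rad = 81.39°.
The sample-return craft traverses 180° on the transfer ellipse, so the target must lead by 180° − 81.39° = 98.61°.

φ = 98.61°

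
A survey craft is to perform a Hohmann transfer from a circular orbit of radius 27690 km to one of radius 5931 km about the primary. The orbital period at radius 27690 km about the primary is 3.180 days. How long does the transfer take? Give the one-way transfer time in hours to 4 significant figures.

t = 18.05 hours

From Kepler's third law T² = 4π²r³/μ at r = 27690 km, T = 3.180 days = 3.180 × 86400 s = 2.74752×10^5 s: μ = 4π²r³/T² = 11103.2 km³/s².
Semi-major axis of the transfer orbit: a_t = (27690 + 5931)/2 = 16810.5 km.
By Kepler's third law the transfer-orbit period is T = 2π√(a_t³/μ), so t = T/2 = 64980 s.
Converting: 64980 s ÷ 3600 s/hour = 18.05 hours.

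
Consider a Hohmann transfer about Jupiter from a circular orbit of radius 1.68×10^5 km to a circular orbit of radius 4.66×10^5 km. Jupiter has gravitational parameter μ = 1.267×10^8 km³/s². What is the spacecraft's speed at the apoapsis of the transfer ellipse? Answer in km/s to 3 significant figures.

Semi-major axis of the transfer orbit: a_t = (1.680×10^5 + 4.660×10^5)/2 = 3.170×10^5 km.
At apoapsis, r = 4.660×10^5 km.
From the vis-viva equation, v = √[μ(2/r − 1/a_t)] = 12.00 km/s.

v = 12.0 km/s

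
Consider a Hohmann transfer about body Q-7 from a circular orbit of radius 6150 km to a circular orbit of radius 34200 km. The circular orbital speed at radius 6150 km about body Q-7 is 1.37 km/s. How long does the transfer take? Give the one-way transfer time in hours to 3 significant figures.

From the circular-orbit relation v² = μ/r at r = 6150 km: μ = v²r = (1.37)² × 6150 = 11542.9 km³/s².
Transfer-ellipse semi-major axis a_t = (r₁ + r₂)/2 = (6150 + 34200)/2 = 20175 km.
By Kepler's third law the transfer-orbit period is T = 2π√(a_t³/μ), so t = T/2 = 83790 s.
Converting: 83790 s ÷ 3600 s/hour = 23.3 hours.

t = 23.3 hours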